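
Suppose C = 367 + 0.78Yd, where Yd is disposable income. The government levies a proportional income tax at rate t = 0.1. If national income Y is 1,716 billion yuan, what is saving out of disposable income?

Yd = (1 − 0.1)(1716) = 0.9(1716) = 1544.4
C = 367 + 0.78(1544.4) = 367 + 1204.632 = 1571.632
S = Yd − C = 1544.4 − 1571.632 = -27.232

S = -27.232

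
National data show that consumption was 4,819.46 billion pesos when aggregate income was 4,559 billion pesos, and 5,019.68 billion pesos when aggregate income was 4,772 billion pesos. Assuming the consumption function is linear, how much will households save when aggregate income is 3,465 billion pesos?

S = -326.1

MPC = (5019.68 − 4819.46)/(4772 − 4559) = 200.22/213 = 0.94
a = 4819.46 − 0.94(4559) = 4819.46 − 4285.46 = 534
C = 534 + 0.94(3465) = 3791.1
S = 3465 − 3791.1 = -326.1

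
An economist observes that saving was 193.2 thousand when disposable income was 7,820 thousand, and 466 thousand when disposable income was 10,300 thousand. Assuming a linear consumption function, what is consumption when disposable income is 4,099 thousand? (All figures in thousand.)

C = 4315.11

MPS = ΔS/ΔY = (466 − 193.2)/(10300 − 7820) = 272.8/2480 = 0.11
MPC = 1 − MPS = 0.89
Autonomous saving = 193.2 − 0.11(7820) = -667, so a = 667
C = 667 + 0.89(4099) = 667 + 3648.11 = 4315.11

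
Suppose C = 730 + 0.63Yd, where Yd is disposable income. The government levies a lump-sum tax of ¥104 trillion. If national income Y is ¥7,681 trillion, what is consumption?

C = 5503.51

Yd = Y − T = 7681 − 104 = 7577
C = 730 + 0.63(7577) = 730 + 4773.51 = 5503.51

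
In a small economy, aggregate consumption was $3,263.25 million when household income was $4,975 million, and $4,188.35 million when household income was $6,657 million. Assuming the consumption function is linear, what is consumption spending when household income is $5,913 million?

C = 3779.15

MPC = (4188.35 − 3263.25)/(6657 − 4975) = 925.1/1682 = 0.55
a = 3263.25 − 0.55(4975) = 3263.25 − 2736.25 = 527
C = 527 + 0.55(5913) = 527 + 3252.15 = 3779.15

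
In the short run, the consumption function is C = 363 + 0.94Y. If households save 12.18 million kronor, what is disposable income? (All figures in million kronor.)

Y = 6253

S = Y − C = -363 + 0.06Y
-363 + 0.06Y = 12.18, so 0.06Y = 375.18 and Y = 6253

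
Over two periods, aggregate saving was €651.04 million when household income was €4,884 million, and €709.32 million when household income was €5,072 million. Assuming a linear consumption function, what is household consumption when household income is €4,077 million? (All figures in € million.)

C = 3676.13

MPS = ΔS/ΔY = (709.32 − 651.04)/(5072 − 4884) = 58.28/188 = 0.31
MPC = 1 − MPS = 0.69
Autonomous saving = 651.04 − 0.31(4884) = -863, so a = 863
C = 863 + 0.69(4077) = 863 + 2813.13 = 3676.13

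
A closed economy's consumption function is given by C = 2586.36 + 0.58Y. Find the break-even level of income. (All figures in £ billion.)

At break-even, C = Y: 2586.36 + 0.58Y = Y
0.42Y = 2586.36, so Y = 2586.36/0.42 = 6158

Y = 6158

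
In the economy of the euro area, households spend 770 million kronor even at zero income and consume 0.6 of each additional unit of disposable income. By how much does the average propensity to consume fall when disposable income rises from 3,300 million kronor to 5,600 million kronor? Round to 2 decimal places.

At Y = 3300: C = 770 + 0.6(3300) = 2750, APC = 2750/3300 = 0.833
At Y = 5600: C = 4130, APC = 4130/5600 = 0.738
Fall in APC = 0.833 − 0.738 = 0.095 ≈ 0.10

ΔAPC = 0.10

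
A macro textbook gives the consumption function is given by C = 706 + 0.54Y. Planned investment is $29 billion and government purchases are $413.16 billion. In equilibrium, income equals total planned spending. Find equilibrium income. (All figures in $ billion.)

Y = C + I + G = 706 + 0.54Y + 29 + 413.16
Y − 0.54Y = 1148.16
0.46Y = 1148.16, so Y = 1148.16/0.46 = 2496

Y = 2496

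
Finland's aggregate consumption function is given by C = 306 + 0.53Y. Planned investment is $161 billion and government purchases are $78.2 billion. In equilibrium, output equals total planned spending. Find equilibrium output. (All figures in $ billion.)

Y = C + I + G = 306 + 0.53Y + 161 + 78.2
Y − 0.53Y = 545.2
0.47Y = 545.2, so Y = 545.2/0.47 = 1160

Y = 1160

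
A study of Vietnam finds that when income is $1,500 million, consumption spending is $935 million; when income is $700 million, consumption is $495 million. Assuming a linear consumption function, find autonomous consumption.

MPC = ΔC/ΔY = (935 − 495)/(1500 − 700) = 440/800 = 0.55
a = C − MPC·Y = 495 − 0.55(700) = 495 − 385 = 110

a = 110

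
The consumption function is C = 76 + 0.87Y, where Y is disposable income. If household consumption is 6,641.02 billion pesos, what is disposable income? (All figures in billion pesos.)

76 + 0.87Y = 6641.02
0.87Y = 6565.02, so Y = 6565.02/0.87 = 7546

Y = 7546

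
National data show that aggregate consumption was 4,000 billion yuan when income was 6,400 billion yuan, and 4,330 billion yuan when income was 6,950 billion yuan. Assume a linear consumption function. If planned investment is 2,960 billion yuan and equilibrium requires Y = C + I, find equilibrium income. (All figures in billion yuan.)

Y = 7800

MPC = (4330 − 4000)/(6950 − 6400) = 330/550 = 0.6
a = 4000 − 0.6(6400) = 160
Equilibrium: Y = 160 + 0.6Y + 2960
0.4Y = 3120, so Y = 3120/0.4 = 7800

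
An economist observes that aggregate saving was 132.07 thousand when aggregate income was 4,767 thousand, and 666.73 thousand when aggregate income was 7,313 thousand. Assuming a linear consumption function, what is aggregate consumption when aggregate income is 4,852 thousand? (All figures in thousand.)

C = 4702.08

MPS = ΔS/ΔY = (666.73 − 132.07)/(7313 − 4767) = 534.66/2546 = 0.21
MPC = 1 − MPS = 0.79
Autonomous saving = 132.07 − 0.21(4767) = -869, so a = 869
C = 869 + 0.79(4852) = 869 + 3833.08 = 4702.08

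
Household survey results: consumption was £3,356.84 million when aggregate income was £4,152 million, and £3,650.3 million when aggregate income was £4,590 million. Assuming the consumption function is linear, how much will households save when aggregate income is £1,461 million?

MPC = (3650.3 − 3356.84)/(4590 − 4152) = 293.46/438 = 0.67
a = 3356.84 − 0.67(4152) = 3356.84 − 2781.84 = 575
C = 575 + 0.67(1461) = 1553.87
S = 1461 − 1553.87 = -92.87

S = -92.87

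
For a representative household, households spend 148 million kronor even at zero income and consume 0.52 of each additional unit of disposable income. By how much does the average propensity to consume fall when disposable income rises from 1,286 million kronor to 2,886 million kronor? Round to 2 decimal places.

ΔAPC = 0.06

At Y = 1286: C = 148 + 0.52(1286) = 816.72, APC = 816.72/1286 = 0.635
At Y = 2886: C = 1648.72, APC = 1648.72/2886 = 0.571
Fall in APC = 0.635 − 0.571 = 0.064 ≈ 0.06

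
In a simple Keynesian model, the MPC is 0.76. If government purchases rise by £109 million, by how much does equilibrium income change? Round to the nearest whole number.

ΔY ≈ 454

The multiplier is 1/(1 − MPC) = 1/0.24.
ΔY = 109/0.24 = 454.17 ≈ 454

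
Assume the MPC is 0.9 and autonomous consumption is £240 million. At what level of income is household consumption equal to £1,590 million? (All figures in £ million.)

Y = 1500

240 + 0.9Y = 1590
0.9Y = 1350, so Y = 1350/0.9 = 1500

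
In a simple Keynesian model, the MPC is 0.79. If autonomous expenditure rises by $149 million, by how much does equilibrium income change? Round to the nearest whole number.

The multiplier is 1/(1 − MPC) = 1/0.21.
ΔY = 149/0.21 = 709.52 ≈ 710

ΔY ≈ 710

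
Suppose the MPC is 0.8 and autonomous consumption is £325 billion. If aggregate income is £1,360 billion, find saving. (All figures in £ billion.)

S = -53

C = 325 + 0.8(1360) = 325 + 1088 = 1413
S = Y − C = 1360 − 1413 = -53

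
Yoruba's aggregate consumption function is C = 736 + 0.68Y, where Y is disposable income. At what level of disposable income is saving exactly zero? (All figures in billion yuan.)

Y = 2300

At break-even, C = Y: 736 + 0.68Y = Y
0.32Y = 736, so Y = 736/0.32 = 2300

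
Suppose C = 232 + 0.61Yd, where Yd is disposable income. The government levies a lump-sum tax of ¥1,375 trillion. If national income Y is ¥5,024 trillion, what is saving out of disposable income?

Yd = Y − T = 5024 − 1375 = 3649
C = 232 + 0.61(3649) = 232 + 2225.89 = 2457.89
S = Yd − C = 3649 − 2457.89 = 1191.11

S = 1191.11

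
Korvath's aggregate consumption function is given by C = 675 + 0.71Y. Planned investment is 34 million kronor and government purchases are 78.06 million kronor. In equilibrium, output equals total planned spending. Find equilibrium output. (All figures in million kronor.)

Y = C + I + G = 675 + 0.71Y + 34 + 78.06
Y − 0.71Y = 787.06
0.29Y = 787.06, so Y = 787.06/0.29 = 2714

Y = 2714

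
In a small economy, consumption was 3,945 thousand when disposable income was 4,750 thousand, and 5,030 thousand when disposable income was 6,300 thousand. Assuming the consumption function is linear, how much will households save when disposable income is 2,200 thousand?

MPC = (5030 − 3945)/(6300 − 4750) = 1085/1550 = 0.7
a = 3945 − 0.7(4750) = 3945 − 3325 = 620
C = 620 + 0.7(2200) = 2160
S = 2200 − 2160 = 40

S = 40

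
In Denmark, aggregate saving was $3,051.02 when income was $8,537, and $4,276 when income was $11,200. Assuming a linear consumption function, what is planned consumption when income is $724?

C = 1266.96

MPS = ΔS/ΔY = (4276 − 3051.02)/(11200 − 8537) = 1224.98/2663 = 0.46
MPC = 1 − MPS = 0.54
Autonomous saving = 3051.02 − 0.46(8537) = -876, so a = 876
C = 876 + 0.54(724) = 876 + 390.96 = 1266.96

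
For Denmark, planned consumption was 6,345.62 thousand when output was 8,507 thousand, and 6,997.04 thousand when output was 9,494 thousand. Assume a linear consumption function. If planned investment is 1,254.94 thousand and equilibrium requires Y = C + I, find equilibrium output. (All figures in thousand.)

Y = 5841

MPC = (6997.04 − 6345.62)/(9494 − 8507) = 651.42/987 = 0.66
a = 6345.62 − 0.66(8507) = 731
Equilibrium: Y = 731 + 0.66Y + 1254.94
0.34Y = 1985.94, so Y = 1985.94/0.34 = 5841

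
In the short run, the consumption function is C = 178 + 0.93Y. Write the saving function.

S = Y − C = Y − (178 + 0.93Y) = -178 + (1 − 0.93)Y

S = -178 + 0.07Y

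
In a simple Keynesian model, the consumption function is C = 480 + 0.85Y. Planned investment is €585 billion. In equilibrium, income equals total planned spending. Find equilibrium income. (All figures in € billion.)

Y = 7100

Y = C + I = 480 + 0.85Y + 585
Y − 0.85Y = 1065
0.15Y = 1065, so Y = 1065/0.15 = 7100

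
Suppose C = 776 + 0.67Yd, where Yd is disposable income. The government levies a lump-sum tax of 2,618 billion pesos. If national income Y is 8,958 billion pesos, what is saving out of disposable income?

Yd = Y − T = 8958 − 2618 = 6340
C = 776 + 0.67(6340) = 776 + 4247.8 = 5023.8
S = Yd − C = 6340 − 5023.8 = 1316.2

S = 1316.2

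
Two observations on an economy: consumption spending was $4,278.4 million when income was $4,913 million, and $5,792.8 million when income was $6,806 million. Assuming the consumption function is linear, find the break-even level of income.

Y = 1740

MPC = (5792.8 − 4278.4)/(6806 − 4913) = 1514.4/1893 = 0.8
a = 4278.4 − 0.8(4913) = 4278.4 − 3930.4 = 348
Break-even: Y = a/(1−MPC) = 348/0.2 = 1740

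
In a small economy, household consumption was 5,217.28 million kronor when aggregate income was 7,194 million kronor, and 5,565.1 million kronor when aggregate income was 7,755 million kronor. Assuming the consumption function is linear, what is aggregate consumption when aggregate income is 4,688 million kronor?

MPC = (5565.1 − 5217.28)/(7755 − 7194) = 347.82/561 = 0.62
a = 5217.28 − 0.62(7194) = 5217.28 − 4460.28 = 757
C = 757 + 0.62(4688) = 757 + 2906.56 = 3663.56

C = 3663.56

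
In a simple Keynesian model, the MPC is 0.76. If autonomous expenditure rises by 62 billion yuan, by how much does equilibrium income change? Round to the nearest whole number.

ΔY ≈ 258

The multiplier is 1/(1 − MPC) = 1/0.24.
ΔY = 62/0.24 = 258.33 ≈ 258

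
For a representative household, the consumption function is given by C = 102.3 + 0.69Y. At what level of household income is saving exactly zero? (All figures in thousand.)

At break-even, C = Y: 102.3 + 0.69Y = Y
0.31Y = 102.3, so Y = 102.3/0.31 = 330

Y = 330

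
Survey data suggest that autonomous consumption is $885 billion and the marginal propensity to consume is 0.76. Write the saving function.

S = -885 + 0.24Y

S = Y − C = Y − (885 + 0.76Y) = -885 + (1 − 0.76)Y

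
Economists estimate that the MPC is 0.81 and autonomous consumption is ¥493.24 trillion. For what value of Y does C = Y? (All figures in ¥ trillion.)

Y = 2596

At break-even, C = Y: 493.24 + 0.81Y = Y
0.19Y = 493.24, so Y = 493.24/0.19 = 2596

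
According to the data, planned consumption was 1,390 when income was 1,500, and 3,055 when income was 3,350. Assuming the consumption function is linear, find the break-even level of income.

MPC = (3055 − 1390)/(3350 − 1500) = 1665/1850 = 0.9
a = 1390 − 0.9(1500) = 1390 − 1350 = 40
Break-even: Y = a/(1−MPC) = 40/0.1 = 400

Y = 400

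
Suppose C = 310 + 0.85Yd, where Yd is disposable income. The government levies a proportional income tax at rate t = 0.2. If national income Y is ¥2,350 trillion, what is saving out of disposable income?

Yd = (1 − 0.2)(2350) = 0.8(2350) = 1880
C = 310 + 0.85(1880) = 310 + 1598 = 1908
S = Yd − C = 1880 − 1908 = -28

S = -28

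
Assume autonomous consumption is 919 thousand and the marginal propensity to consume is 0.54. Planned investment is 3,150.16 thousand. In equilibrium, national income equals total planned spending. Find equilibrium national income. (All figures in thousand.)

Y = C + I = 919 + 0.54Y + 3150.16
Y − 0.54Y = 4069.16
0.46Y = 4069.16, so Y = 4069.16/0.46 = 8846

Y = 8846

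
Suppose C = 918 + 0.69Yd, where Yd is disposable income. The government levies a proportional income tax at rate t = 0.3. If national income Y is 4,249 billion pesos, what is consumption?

Yd = (1 − 0.3)(4249) = 0.7(4249) = 2974.3
C = 918 + 0.69(2974.3) = 918 + 2052.267 = 2970.267

C = 2970.267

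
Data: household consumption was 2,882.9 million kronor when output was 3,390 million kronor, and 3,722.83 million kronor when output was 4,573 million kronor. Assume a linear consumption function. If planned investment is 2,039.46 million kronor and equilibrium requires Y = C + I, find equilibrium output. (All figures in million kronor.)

Y = 8674

MPC = (3722.83 − 2882.9)/(4573 − 3390) = 839.93/1183 = 0.71
a = 2882.9 − 0.71(3390) = 476
Equilibrium: Y = 476 + 0.71Y + 2039.46
0.29Y = 2515.46, so Y = 2515.46/0.29 = 8674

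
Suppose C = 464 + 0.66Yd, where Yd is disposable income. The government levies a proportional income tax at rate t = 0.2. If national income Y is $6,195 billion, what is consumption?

Yd = (1 − 0.2)(6195) = 0.8(6195) = 4956
C = 464 + 0.66(4956) = 464 + 3270.96 = 3734.96

C = 3734.96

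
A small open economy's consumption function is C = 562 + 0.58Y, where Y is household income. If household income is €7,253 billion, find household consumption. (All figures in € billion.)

C = 4768.74

C = 562 + 0.58(7253) = 562 + 4206.74 = 4768.74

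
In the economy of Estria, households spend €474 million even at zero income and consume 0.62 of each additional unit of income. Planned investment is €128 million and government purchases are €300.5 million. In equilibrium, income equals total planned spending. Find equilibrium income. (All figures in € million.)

Y = C + I + G = 474 + 0.62Y + 128 + 300.5
Y − 0.62Y = 902.5
0.38Y = 902.5, so Y = 902.5/0.38 = 2375

Y = 2375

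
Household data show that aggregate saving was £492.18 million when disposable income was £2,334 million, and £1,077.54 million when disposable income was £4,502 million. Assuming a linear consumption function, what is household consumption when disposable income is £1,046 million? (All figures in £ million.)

C = 901.58

MPS = ΔS/ΔY = (1077.54 − 492.18)/(4502 − 2334) = 585.36/2168 = 0.27
MPC = 1 − MPS = 0.73
Autonomous saving = 492.18 − 0.27(2334) = -138, so a = 138
C = 138 + 0.73(1046) = 138 + 763.58 = 901.58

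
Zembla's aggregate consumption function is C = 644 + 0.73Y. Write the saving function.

S = -644 + 0.27Y

S = Y − C = Y − (644 + 0.73Y) = -644 + (1 − 0.73)Y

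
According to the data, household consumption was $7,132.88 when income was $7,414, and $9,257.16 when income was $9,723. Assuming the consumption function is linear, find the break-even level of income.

Y = 3900

MPC = (9257.16 − 7132.88)/(9723 − 7414) = 2124.28/2309 = 0.92
a = 7132.88 − 0.92(7414) = 7132.88 − 6820.88 = 312
Break-even: Y = a/(1−MPC) = 312/0.08 = 3900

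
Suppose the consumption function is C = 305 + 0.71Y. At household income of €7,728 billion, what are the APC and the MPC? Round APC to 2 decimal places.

MPC = 0.71 (the slope of the consumption function)
C = 305 + 0.71(7728) = 5791.88, so APC = 5791.88/7728 = 0.75

APC = 0.75; MPC = 0.71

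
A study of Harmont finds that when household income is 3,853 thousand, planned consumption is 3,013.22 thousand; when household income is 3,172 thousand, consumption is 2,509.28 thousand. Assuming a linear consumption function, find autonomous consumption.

a = 162

MPC = ΔC/ΔY = (3013.22 − 2509.28)/(3853 − 3172) = 503.94/681 = 0.74
a = C − MPC·Y = 2509.28 − 0.74(3172) = 2509.28 − 2347.28 = 162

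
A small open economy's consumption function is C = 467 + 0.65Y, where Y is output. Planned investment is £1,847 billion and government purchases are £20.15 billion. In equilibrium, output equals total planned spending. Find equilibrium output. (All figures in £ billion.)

Y = C + I + G = 467 + 0.65Y + 1847 + 20.15
Y − 0.65Y = 2334.15
0.35Y = 2334.15, so Y = 2334.15/0.35 = 6669

Y = 6669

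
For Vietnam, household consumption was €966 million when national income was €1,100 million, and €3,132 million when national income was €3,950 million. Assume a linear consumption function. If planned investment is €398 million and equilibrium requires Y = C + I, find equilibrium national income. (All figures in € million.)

MPC = (3132 − 966)/(3950 − 1100) = 2166/2850 = 0.76
a = 966 − 0.76(1100) = 130
Equilibrium: Y = 130 + 0.76Y + 398
0.24Y = 528, so Y = 528/0.24 = 2200

Y = 2200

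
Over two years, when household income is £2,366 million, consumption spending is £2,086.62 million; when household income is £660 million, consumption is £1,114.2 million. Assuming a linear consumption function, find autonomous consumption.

a = 738

MPC = ΔC/ΔY = (2086.62 − 1114.2)/(2366 − 660) = 972.42/1706 = 0.57
a = C − MPC·Y = 1114.2 − 0.57(660) = 1114.2 − 376.2 = 738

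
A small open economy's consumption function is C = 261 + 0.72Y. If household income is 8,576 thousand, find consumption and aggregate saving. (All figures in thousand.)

C = 6435.72; S = 2140.28

C = 261 + 0.72(8576) = 261 + 6174.72 = 6435.72
S = Y − C = 8576 − 6435.72 = 2140.28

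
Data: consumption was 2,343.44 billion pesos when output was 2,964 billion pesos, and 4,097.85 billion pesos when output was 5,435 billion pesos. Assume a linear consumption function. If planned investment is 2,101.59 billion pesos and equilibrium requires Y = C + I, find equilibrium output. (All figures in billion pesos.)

Y = 8071

MPC = (4097.85 − 2343.44)/(5435 − 2964) = 1754.41/2471 = 0.71
a = 2343.44 − 0.71(2964) = 239
Equilibrium: Y = 239 + 0.71Y + 2101.59
0.29Y = 2340.59, so Y = 2340.59/0.29 = 8071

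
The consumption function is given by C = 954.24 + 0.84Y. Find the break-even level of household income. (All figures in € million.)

At break-even, C = Y: 954.24 + 0.84Y = Y
0.16Y = 954.24, so Y = 954.24/0.16 = 5964

Y = 5964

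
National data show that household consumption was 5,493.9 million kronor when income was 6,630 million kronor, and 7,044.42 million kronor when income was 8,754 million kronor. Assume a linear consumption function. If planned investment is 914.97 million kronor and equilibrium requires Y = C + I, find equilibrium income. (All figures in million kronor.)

MPC = (7044.42 − 5493.9)/(8754 − 6630) = 1550.52/2124 = 0.73
a = 5493.9 − 0.73(6630) = 654
Equilibrium: Y = 654 + 0.73Y + 914.97
0.27Y = 1568.97, so Y = 1568.97/0.27 = 5811

Y = 5811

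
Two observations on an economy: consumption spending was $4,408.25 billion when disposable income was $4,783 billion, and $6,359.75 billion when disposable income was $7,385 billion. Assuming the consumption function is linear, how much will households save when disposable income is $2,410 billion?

MPC = (6359.75 − 4408.25)/(7385 − 4783) = 1951.5/2602 = 0.75
a = 4408.25 − 0.75(4783) = 4408.25 − 3587.25 = 821
C = 821 + 0.75(2410) = 2628.5
S = 2410 − 2628.5 = -218.5

S = -218.5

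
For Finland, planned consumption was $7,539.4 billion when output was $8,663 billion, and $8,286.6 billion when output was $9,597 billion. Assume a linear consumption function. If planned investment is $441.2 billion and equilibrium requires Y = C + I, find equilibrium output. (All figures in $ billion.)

Y = 5251

MPC = (8286.6 − 7539.4)/(9597 − 8663) = 747.2/934 = 0.8
a = 7539.4 − 0.8(8663) = 609
Equilibrium: Y = 609 + 0.8Y + 441.2
0.2Y = 1050.2, so Y = 1050.2/0.2 = 5251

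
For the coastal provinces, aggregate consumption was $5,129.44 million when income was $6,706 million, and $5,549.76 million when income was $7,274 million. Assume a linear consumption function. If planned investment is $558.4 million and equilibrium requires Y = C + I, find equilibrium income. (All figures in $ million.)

MPC = (5549.76 − 5129.44)/(7274 − 6706) = 420.32/568 = 0.74
a = 5129.44 − 0.74(6706) = 167
Equilibrium: Y = 167 + 0.74Y + 558.4
0.26Y = 725.4, so Y = 725.4/0.26 = 2790

Y = 2790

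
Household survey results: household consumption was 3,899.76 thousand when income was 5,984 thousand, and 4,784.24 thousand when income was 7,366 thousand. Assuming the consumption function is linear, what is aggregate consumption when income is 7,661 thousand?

MPC = (4784.24 − 3899.76)/(7366 − 5984) = 884.48/1382 = 0.64
a = 3899.76 − 0.64(5984) = 3899.76 − 3829.76 = 70
C = 70 + 0.64(7661) = 70 + 4903.04 = 4973.04

C = 4973.04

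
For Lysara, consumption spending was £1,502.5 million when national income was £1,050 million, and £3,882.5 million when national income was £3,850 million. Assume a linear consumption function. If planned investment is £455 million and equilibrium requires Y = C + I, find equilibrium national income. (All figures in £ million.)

MPC = (3882.5 − 1502.5)/(3850 − 1050) = 2380/2800 = 0.85
a = 1502.5 − 0.85(1050) = 610
Equilibrium: Y = 610 + 0.85Y + 455
0.15Y = 1065, so Y = 1065/0.15 = 7100

Y = 7100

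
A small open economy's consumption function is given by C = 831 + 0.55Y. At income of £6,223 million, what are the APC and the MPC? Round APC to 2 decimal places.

APC = 0.68; MPC = 0.55

MPC = 0.55 (the slope of the consumption function)
C = 831 + 0.55(6223) = 4253.65, so APC = 4253.65/6223 = 0.68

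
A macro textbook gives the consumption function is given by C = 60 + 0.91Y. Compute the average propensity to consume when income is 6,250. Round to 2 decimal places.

C = 60 + 0.91(6250) = 5747.5
APC = C/Y = 5747.5/6250 = 0.92

APC = 0.92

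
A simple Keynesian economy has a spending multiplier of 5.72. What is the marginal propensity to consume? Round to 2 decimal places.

k = 1/(1 − MPC), so 1 − MPC = 1/k = 1/5.72 = 0.1748
MPC = 1 − 0.1748 = 0.83

MPC = 0.83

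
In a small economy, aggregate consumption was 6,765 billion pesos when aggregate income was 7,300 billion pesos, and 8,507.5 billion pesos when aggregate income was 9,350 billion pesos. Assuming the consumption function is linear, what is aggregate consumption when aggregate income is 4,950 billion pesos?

MPC = (8507.5 − 6765)/(9350 − 7300) = 1742.5/2050 = 0.85
a = 6765 − 0.85(7300) = 6765 − 6205 = 560
C = 560 + 0.85(4950) = 560 + 4207.5 = 4767.5

C = 4767.5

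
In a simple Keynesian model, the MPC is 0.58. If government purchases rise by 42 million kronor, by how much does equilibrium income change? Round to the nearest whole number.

ΔY ≈ 100

The multiplier is 1/(1 − MPC) = 1/0.42.
ΔY = 42/0.42 = 100.00 ≈ 100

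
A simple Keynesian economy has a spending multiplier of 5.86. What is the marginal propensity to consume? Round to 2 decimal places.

k = 1/(1 − MPC), so 1 − MPC = 1/k = 1/5.86 = 0.1706
MPC = 1 − 0.1706 = 0.83

MPC = 0.83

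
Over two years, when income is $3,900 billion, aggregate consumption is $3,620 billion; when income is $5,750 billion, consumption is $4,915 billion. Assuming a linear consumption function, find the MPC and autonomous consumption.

MPC = ΔC/ΔY = (4915 − 3620)/(5750 − 3900) = 1295/1850 = 0.7
a = C − MPC·Y = 3620 − 0.7(3900) = 3620 − 2730 = 890

MPC = 0.7; a = 890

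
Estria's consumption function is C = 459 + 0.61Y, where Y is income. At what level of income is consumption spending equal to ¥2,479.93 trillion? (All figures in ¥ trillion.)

459 + 0.61Y = 2479.93
0.61Y = 2020.93, so Y = 2020.93/0.61 = 3313

Y = 3313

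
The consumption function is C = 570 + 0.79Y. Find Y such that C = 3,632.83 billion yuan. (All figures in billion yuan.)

Y = 3877

570 + 0.79Y = 3632.83
0.79Y = 3062.83, so Y = 3062.83/0.79 = 3877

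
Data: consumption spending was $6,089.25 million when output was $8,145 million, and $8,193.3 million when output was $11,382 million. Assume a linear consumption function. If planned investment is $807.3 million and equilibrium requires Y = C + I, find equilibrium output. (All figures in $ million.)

MPC = (8193.3 − 6089.25)/(11382 − 8145) = 2104.05/3237 = 0.65
a = 6089.25 − 0.65(8145) = 795
Equilibrium: Y = 795 + 0.65Y + 807.3
0.35Y = 1602.3, so Y = 1602.3/0.35 = 4578

Y = 4578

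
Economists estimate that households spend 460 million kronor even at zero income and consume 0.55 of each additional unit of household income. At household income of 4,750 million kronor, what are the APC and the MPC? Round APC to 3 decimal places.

MPC = 0.55 (the slope of the consumption function)
C = 460 + 0.55(4750) = 3072.5, so APC = 3072.5/4750 = 0.647

APC = 0.647; MPC = 0.55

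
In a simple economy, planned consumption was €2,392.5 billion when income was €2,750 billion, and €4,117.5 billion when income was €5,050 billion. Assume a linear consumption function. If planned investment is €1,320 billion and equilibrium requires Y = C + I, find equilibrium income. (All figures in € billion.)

Y = 6600

MPC = (4117.5 − 2392.5)/(5050 − 2750) = 1725/2300 = 0.75
a = 2392.5 − 0.75(2750) = 330
Equilibrium: Y = 330 + 0.75Y + 1320
0.25Y = 1650, so Y = 1650/0.25 = 6600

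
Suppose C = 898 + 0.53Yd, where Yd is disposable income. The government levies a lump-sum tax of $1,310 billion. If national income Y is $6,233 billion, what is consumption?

Yd = Y − T = 6233 − 1310 = 4923
C = 898 + 0.53(4923) = 898 + 2609.19 = 3507.19

C = 3507.19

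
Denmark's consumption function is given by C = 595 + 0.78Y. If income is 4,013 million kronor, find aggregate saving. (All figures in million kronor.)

S = 287.86

C = 595 + 0.78(4013) = 595 + 3130.14 = 3725.14
S = Y − C = 4013 − 3725.14 = 287.86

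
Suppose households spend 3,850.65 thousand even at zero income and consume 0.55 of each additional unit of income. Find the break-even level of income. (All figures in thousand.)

At break-even, C = Y: 3850.65 + 0.55Y = Y
0.45Y = 3850.65, so Y = 3850.65/0.45 = 8557

Y = 8557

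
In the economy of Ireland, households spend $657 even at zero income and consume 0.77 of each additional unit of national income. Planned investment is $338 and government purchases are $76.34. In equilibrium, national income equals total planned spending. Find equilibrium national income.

Y = C + I + G = 657 + 0.77Y + 338 + 76.34
Y − 0.77Y = 1071.34
0.23Y = 1071.34, so Y = 1071.34/0.23 = 4658

Y = 4658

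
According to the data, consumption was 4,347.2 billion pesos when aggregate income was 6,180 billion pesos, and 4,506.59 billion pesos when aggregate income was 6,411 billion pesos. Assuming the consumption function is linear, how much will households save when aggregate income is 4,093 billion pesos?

MPC = (4506.59 − 4347.2)/(6411 − 6180) = 159.39/231 = 0.69
a = 4347.2 − 0.69(6180) = 4347.2 − 4264.2 = 83
C = 83 + 0.69(4093) = 2907.17
S = 4093 − 2907.17 = 1185.83

S = 1185.83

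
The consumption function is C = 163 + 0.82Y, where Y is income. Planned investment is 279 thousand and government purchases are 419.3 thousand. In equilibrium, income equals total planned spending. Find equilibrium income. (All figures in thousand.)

Y = 4785

Y = C + I + G = 163 + 0.82Y + 279 + 419.3
Y − 0.82Y = 861.3
0.18Y = 861.3, so Y = 861.3/0.18 = 4785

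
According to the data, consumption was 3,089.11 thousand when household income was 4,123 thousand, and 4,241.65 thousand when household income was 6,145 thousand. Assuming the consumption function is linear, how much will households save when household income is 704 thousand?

S = -436.28

MPC = (4241.65 − 3089.11)/(6145 − 4123) = 1152.54/2022 = 0.57
a = 3089.11 − 0.57(4123) = 3089.11 − 2350.11 = 739
C = 739 + 0.57(704) = 1140.28
S = 704 − 1140.28 = -436.28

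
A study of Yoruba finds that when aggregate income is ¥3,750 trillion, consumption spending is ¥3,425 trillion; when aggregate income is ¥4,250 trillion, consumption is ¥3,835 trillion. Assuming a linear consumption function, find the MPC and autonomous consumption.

MPC = 0.82; a = 350

MPC = ΔC/ΔY = (3835 − 3425)/(4250 − 3750) = 410/500 = 0.82
a = C − MPC·Y = 3425 − 0.82(3750) = 3425 − 3075 = 350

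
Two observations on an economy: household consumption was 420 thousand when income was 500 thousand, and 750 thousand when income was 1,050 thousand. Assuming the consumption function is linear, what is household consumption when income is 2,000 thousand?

C = 1320

MPC = (750 − 420)/(1050 − 500) = 330/550 = 0.6
a = 420 − 0.6(500) = 420 − 300 = 120
C = 120 + 0.6(2000) = 120 + 1200 = 1320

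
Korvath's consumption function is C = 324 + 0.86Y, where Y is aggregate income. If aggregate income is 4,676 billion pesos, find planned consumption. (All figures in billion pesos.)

C = 324 + 0.86(4676) = 324 + 4021.36 = 4345.36

C = 4345.36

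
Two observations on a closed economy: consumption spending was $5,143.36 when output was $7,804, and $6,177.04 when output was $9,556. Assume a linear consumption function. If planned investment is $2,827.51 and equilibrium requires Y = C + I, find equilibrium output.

Y = 8211

MPC = (6177.04 − 5143.36)/(9556 − 7804) = 1033.68/1752 = 0.59
a = 5143.36 − 0.59(7804) = 539
Equilibrium: Y = 539 + 0.59Y + 2827.51
0.41Y = 3366.51, so Y = 3366.51/0.41 = 8211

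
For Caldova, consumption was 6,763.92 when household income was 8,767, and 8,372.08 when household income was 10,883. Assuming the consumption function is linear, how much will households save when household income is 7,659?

S = 1737.16

MPC = (8372.08 − 6763.92)/(10883 − 8767) = 1608.16/2116 = 0.76
a = 6763.92 − 0.76(8767) = 6763.92 − 6662.92 = 101
C = 101 + 0.76(7659) = 5921.84
S = 7659 − 5921.84 = 1737.16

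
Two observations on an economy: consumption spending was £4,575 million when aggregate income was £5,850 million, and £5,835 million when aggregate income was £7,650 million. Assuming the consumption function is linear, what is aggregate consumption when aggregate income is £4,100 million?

MPC = (5835 − 4575)/(7650 − 5850) = 1260/1800 = 0.7
a = 4575 − 0.7(5850) = 4575 − 4095 = 480
C = 480 + 0.7(4100) = 480 + 2870 = 3350

C = 3350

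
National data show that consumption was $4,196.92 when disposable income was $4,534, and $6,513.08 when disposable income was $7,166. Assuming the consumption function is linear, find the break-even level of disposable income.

Y = 1725

MPC = (6513.08 − 4196.92)/(7166 − 4534) = 2316.16/2632 = 0.88
a = 4196.92 − 0.88(4534) = 4196.92 − 3989.92 = 207
Break-even: Y = a/(1−MPC) = 207/0.12 = 1725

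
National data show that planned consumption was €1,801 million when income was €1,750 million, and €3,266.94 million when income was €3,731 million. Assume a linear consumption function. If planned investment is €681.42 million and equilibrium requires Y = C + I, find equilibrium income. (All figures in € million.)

Y = 4567

MPC = (3266.94 − 1801)/(3731 − 1750) = 1465.94/1981 = 0.74
a = 1801 − 0.74(1750) = 506
Equilibrium: Y = 506 + 0.74Y + 681.42
0.26Y = 1187.42, so Y = 1187.42/0.26 = 4567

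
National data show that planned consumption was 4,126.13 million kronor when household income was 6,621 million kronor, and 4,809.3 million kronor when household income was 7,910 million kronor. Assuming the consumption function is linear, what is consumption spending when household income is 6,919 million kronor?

MPC = (4809.3 − 4126.13)/(7910 − 6621) = 683.17/1289 = 0.53
a = 4126.13 − 0.53(6621) = 4126.13 − 3509.13 = 617
C = 617 + 0.53(6919) = 617 + 3667.07 = 4284.07

C = 4284.07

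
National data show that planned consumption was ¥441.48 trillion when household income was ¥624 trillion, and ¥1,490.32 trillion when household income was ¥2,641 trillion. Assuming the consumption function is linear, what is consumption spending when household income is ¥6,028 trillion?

C = 3251.56

MPC = (1490.32 − 441.48)/(2641 − 624) = 1048.84/2017 = 0.52
a = 441.48 − 0.52(624) = 441.48 − 324.48 = 117
C = 117 + 0.52(6028) = 117 + 3134.56 = 3251.56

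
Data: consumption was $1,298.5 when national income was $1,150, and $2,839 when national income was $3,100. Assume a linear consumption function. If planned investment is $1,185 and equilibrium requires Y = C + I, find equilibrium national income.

Y = 7500

MPC = (2839 − 1298.5)/(3100 − 1150) = 1540.5/1950 = 0.79
a = 1298.5 − 0.79(1150) = 390
Equilibrium: Y = 390 + 0.79Y + 1185
0.21Y = 1575, so Y = 1575/0.21 = 7500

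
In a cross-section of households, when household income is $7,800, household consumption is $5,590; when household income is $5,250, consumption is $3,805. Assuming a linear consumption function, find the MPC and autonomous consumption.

MPC = ΔC/ΔY = (5590 − 3805)/(7800 − 5250) = 1785/2550 = 0.7
a = C − MPC·Y = 3805 − 0.7(5250) = 3805 − 3675 = 130

MPC = 0.7; a = 130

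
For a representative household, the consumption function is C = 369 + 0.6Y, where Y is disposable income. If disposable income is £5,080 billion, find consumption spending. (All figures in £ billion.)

C = 369 + 0.6(5080) = 369 + 3048 = 3417

C = 3417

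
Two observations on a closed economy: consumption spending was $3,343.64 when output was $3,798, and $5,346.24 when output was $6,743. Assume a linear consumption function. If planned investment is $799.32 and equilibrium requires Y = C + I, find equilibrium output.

Y = 4876

MPC = (5346.24 − 3343.64)/(6743 − 3798) = 2002.6/2945 = 0.68
a = 3343.64 − 0.68(3798) = 761
Equilibrium: Y = 761 + 0.68Y + 799.32
0.32Y = 1560.32, so Y = 1560.32/0.32 = 4876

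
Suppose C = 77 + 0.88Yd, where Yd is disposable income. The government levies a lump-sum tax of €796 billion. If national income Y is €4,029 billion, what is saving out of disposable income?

S = 310.96

Yd = Y − T = 4029 − 796 = 3233
C = 77 + 0.88(3233) = 77 + 2845.04 = 2922.04
S = Yd − C = 3233 − 2922.04 = 310.96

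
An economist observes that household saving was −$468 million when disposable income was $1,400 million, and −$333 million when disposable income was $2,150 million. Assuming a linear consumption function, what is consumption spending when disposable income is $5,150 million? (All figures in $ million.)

MPS = ΔS/ΔY = (-333 − (-468))/(2150 − 1400) = 135/750 = 0.18
MPC = 1 − MPS = 0.82
Autonomous saving = -468 − 0.18(1400) = -720, so a = 720
C = 720 + 0.82(5150) = 720 + 4223 = 4943

C = 4943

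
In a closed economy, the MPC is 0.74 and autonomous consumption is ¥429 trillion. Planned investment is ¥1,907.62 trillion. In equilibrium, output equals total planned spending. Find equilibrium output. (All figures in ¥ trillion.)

Y = 8987

Y = C + I = 429 + 0.74Y + 1907.62
Y − 0.74Y = 2336.62
0.26Y = 2336.62, so Y = 2336.62/0.26 = 8987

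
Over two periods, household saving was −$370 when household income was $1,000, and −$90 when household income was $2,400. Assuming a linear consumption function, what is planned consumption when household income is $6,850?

MPS = ΔS/ΔY = (-90 − (-370))/(2400 − 1000) = 280/1400 = 0.2
MPC = 1 − MPS = 0.8
Autonomous saving = -370 − 0.2(1000) = -570, so a = 570
C = 570 + 0.8(6850) = 570 + 5480 = 6050

C = 6050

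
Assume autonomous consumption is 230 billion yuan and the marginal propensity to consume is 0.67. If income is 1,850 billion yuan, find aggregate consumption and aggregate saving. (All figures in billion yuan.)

C = 1469.5; S = 380.5

C = 230 + 0.67(1850) = 230 + 1239.5 = 1469.5
S = Y − C = 1850 − 1469.5 = 380.5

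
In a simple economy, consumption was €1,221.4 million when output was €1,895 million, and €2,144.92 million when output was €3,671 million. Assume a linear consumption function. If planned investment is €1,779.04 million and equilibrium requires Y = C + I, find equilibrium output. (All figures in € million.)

MPC = (2144.92 − 1221.4)/(3671 − 1895) = 923.52/1776 = 0.52
a = 1221.4 − 0.52(1895) = 236
Equilibrium: Y = 236 + 0.52Y + 1779.04
0.48Y = 2015.04, so Y = 2015.04/0.48 = 4198

Y = 4198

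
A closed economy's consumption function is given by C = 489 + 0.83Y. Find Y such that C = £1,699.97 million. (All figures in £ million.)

489 + 0.83Y = 1699.97
0.83Y = 1210.97, so Y = 1210.97/0.83 = 1459

Y = 1459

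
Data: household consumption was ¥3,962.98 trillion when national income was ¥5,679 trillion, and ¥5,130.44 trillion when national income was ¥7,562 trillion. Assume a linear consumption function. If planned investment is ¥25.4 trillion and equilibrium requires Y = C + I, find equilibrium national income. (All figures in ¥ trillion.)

MPC = (5130.44 − 3962.98)/(7562 − 5679) = 1167.46/1883 = 0.62
a = 3962.98 − 0.62(5679) = 442
Equilibrium: Y = 442 + 0.62Y + 25.4
0.38Y = 467.4, so Y = 467.4/0.38 = 1230

Y = 1230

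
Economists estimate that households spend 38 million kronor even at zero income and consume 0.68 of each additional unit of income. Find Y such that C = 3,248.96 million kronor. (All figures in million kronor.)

38 + 0.68Y = 3248.96
0.68Y = 3210.96, so Y = 3210.96/0.68 = 4722

Y = 4722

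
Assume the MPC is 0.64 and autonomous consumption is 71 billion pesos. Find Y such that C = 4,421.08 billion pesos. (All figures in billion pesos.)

Y = 6797

71 + 0.64Y = 4421.08
0.64Y = 4350.08, so Y = 4350.08/0.64 = 6797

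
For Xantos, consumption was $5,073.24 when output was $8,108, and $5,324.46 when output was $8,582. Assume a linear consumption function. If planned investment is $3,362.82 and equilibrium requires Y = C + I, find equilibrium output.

MPC = (5324.46 − 5073.24)/(8582 − 8108) = 251.22/474 = 0.53
a = 5073.24 − 0.53(8108) = 776
Equilibrium: Y = 776 + 0.53Y + 3362.82
0.47Y = 4138.82, so Y = 4138.82/0.47 = 8806

Y = 8806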